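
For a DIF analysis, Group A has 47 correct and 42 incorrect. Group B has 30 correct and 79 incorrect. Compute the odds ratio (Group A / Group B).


Odds_A = 47/42 = 1.119
Odds_B = 30/79 = 0.3797
OR = Odds_A / Odds_B = 1.119 / 0.3797
Exactly, OR = (47 * 79) / (42 * 30) = 3713 / 1260
OR = 2.9468

2.9468


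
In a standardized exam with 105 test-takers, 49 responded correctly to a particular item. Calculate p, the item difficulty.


Item difficulty p = number correct / total examinees
p = 49 / 105
p = 0.4667

0.4667


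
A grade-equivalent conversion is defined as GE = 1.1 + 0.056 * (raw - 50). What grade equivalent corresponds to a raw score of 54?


raw - median = 54 - 50 = 4
slope * diff = 0.056 * 4 = 0.224
GE = 1.1 + 0.224
GE = 1.324

1.324


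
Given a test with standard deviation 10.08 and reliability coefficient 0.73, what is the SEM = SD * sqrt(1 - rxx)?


SEM = SD * sqrt(1 - rxx)
SEM = 10.08 * sqrt(1 - 0.73)
SEM = 10.08 * sqrt(0.27) = 10.08 * 0.519615
SEM = 5.2377

5.2377


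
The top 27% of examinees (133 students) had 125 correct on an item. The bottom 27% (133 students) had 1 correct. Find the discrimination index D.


p_upper = 125/133 = 0.9398
p_lower = 1/133 = 0.0075
D = 0.9398 - 0.0075 = 0.9323

0.9323


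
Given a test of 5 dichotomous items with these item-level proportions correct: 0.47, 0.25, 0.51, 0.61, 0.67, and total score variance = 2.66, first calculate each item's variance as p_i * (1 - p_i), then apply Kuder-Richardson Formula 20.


For each item, compute p_i * q_i:
  Item 1: 0.47 * 0.53 = 0.2491
  Item 2: 0.25 * 0.75 = 0.1875
  Item 3: 0.51 * 0.49 = 0.2499
  Item 4: 0.61 * 0.39 = 0.2379
  Item 5: 0.67 * 0.33 = 0.2211
Sum(p_i * q_i) = 0.2491 + 0.1875 + 0.2499 + 0.2379 + 0.2211 = 1.1455
KR-20 = (k/(k-1)) * (1 - Sum(p_i*q_i) / Var_total)
= (5/4) * (1 - 1.1455/2.66)
= 1.25 * 0.5694
KR-20 = 0.7117

0.7117


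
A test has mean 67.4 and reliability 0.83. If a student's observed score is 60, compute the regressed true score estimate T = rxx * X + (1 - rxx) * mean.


T_est = rxx * X + (1 - rxx) * mean
T_est = 0.83 * 60 + 0.17 * 67.4
T_est = 49.8 + 11.458
T_est = 61.258

61.258


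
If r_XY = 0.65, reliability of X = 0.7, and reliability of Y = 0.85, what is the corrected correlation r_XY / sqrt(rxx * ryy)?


r_corrected = rxy / sqrt(rxx * ryy)
= 0.65 / sqrt(0.7 * 0.85)
= 0.65 / sqrt(0.595)
= 0.65 / 0.771362
r_corrected = 0.8427

0.8427


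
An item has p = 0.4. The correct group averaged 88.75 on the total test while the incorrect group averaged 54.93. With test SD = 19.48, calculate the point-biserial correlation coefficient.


q = 1 - p = 0.6
rpb = ((M1 - M0) / SD) * sqrt(p * q)
rpb = ((88.75 - 54.93) / 19.48) * sqrt(0.4 * 0.6)
rpb = 0.8505

0.8505


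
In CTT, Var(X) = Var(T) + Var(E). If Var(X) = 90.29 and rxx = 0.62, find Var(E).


var_true = rxx * var_obs = 0.62 * 90.29 = 55.9798
var_error = var_obs - var_true
var_error = 90.29 - 55.9798
var_error = 34.3102

34.3102


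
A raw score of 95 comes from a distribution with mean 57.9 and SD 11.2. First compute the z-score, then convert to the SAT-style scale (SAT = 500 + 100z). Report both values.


z = (X - mean) / SD = (95 - 57.9) / 11.2
z = 37.1 / 11.2
z = 3.3125
SAT-scale = SAT = 500 + 100z
Carry z at full precision (z = 37.1 / 11.2) into the conversion:
SAT-scale = 500 + 100 * (37.1 / 11.2) = 500 + 3710 / 11.2
SAT-scale = 500 + 331.25
SAT-scale = 831.25

831.25


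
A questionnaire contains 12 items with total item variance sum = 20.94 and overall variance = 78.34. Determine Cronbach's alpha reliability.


alpha = (k/(k-1)) * (1 - sum(si^2)/s_total^2)
= (12/11) * (1 - 20.94/78.34)
alpha = 0.7993

0.7993


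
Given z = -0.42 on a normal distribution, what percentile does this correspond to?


CDF(z) = 0.5 * (1 + erf(z/sqrt(2)))
erf(-0.297) = -0.3255
CDF = 0.3372
Percentile rank = 0.3372 * 100 = 33.72

33.72


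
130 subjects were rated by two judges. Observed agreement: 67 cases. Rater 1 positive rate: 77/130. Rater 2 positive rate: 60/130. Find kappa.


P_o = 67/130 = 0.515385
P_e = (77*60 + 53*70) / 16900 = 0.492899
kappa = (P_o - P_e) / (1 - P_e)
kappa = (0.515385 - 0.492899) / (1 - 0.492899)
kappa = 0.0443

0.0443


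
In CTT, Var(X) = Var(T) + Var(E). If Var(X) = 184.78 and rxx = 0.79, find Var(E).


var_true = rxx * var_obs = 0.79 * 184.78 = 145.9762
var_error = var_obs - var_true
var_error = 184.78 - 145.9762
var_error = 38.8038

38.8038


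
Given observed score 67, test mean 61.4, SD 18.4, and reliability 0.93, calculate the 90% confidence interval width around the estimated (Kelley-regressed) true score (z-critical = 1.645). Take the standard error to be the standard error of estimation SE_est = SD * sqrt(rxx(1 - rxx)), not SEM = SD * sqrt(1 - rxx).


True score estimate = 0.93*67 + 0.07*61.4 = 66.608
SE_est = SD * sqrt(rxx * (1 - rxx)) = 18.4 * sqrt(0.93 * 0.07) = 18.4 * sqrt(0.0651) = 4.694705
CI = T_est +/- z * SE_est, so width = 2 * z * SE_est = 2 * 1.645 * 4.694705
Width = 15.4456

15.4456


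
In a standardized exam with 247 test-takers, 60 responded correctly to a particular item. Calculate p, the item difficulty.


Item difficulty p = number correct / total examinees
p = 60 / 247
p = 0.2429

0.2429


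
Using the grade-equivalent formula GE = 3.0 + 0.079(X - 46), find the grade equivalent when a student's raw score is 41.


raw - median = 41 - 46 = -5
slope * diff = 0.079 * -5 = -0.395
GE = 3.0 + -0.395
GE = 2.605

2.605


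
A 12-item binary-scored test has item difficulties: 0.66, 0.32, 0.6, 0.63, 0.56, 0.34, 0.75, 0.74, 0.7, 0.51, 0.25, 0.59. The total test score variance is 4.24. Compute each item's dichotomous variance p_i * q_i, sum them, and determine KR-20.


For each item, compute p_i * q_i:
  Item 1: 0.66 * 0.34 = 0.2244
  Item 2: 0.32 * 0.68 = 0.2176
  Item 3: 0.6 * 0.4 = 0.24
  Item 4: 0.63 * 0.37 = 0.2331
  Item 5: 0.56 * 0.44 = 0.2464
  Item 6: 0.34 * 0.66 = 0.2244
  Item 7: 0.75 * 0.25 = 0.1875
  Item 8: 0.74 * 0.26 = 0.1924
  Item 9: 0.7 * 0.3 = 0.21
  Item 10: 0.51 * 0.49 = 0.2499
  Item 11: 0.25 * 0.75 = 0.1875
  Item 12: 0.59 * 0.41 = 0.2419
Sum(p_i * q_i) = 0.2244 + 0.2176 + 0.24 + 0.2331 + 0.2464 + 0.2244 + 0.1875 + 0.1924 + 0.21 + 0.2499 + 0.1875 + 0.2419 = 2.6551
KR-20 = (k/(k-1)) * (1 - Sum(p_i*q_i) / Var_total)
= (12/11) * (1 - 2.6551/4.24)
= 1.0909 * 0.3738
KR-20 = 0.4078

0.4078


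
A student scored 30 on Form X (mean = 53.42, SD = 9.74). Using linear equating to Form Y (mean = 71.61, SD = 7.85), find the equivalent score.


slope = SD_Y / SD_X = 7.85 / 9.74 ~ 0.806
intercept = mean_Y - slope * mean_X = 71.61 - (7.85 / 9.74) * 53.42 ~ 28.5559
Y = slope * X + intercept. To avoid rounding drift from the rounded slope/intercept, evaluate the equivalent form Y = mean_Y + SD_Y * (X - mean_X) / SD_X at full precision:
Y = 71.61 + 7.85 * (30 - 53.42) / 9.74
Y = 71.61 - 7.85 * 23.42 / 9.74
Y = 71.61 - 183.847 / 9.74
Y = 71.61 - 18.8755
Y = 52.7345

52.7345


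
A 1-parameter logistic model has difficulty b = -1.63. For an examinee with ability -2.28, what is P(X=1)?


theta - b = -2.28 - -1.63 = -0.65
exp(-(theta - b)) = exp(0.65) = 1.9155
P = 1 / (1 + 1.9155)
P = 0.343

0.343


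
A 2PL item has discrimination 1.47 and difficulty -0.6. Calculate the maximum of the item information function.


For 2PL, max info at theta = b = -0.6
I_max = a^2 / 4 = 1.47^2 / 4
= 2.1609 / 4
I_max = 0.5402

0.5402


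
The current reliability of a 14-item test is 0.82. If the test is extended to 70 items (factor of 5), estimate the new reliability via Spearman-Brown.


r_new = (n * rxx) / (1 + (n-1) * rxx)
r_new = (5 * 0.82) / (1 + 4 * 0.82)
r_new = 4.1 / 4.28
r_new = 0.9579

0.9579


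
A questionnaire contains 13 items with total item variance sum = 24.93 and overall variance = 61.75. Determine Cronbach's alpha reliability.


alpha = (k/(k-1)) * (1 - sum(si^2)/s_total^2)
= (13/12) * (1 - 24.93/61.75)
alpha = 0.646

0.646


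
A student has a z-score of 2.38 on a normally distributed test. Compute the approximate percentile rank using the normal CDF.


CDF(z) = 0.5 * (1 + erf(z/sqrt(2)))
erf(1.6829) = 0.9827
CDF = 0.9913
Percentile rank = 0.9913 * 100 = 99.13

99.13


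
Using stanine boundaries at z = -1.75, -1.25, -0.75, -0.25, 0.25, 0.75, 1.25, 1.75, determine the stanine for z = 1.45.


Stanine boundaries: [-1.75, -1.25, -0.75, -0.25, 0.25, 0.75, 1.25, 1.75]
z = 1.45
Check each boundary:
  z >= -1.75 -> could be stanine 2
  z >= -1.25 -> could be stanine 3
  z >= -0.75 -> could be stanine 4
  z >= -0.25 -> could be stanine 5
  z >= 0.25 -> could be stanine 6
  z >= 0.75 -> could be stanine 7
  z >= 1.25 -> could be stanine 8
  z < 1.75
Highest qualifying boundary gives stanine = 8

8


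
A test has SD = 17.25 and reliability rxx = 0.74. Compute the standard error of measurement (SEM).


SEM = SD * sqrt(1 - rxx)
SEM = 17.25 * sqrt(1 - 0.74)
SEM = 17.25 * sqrt(0.26) = 17.25 * 0.509902
SEM = 8.7958

8.7958


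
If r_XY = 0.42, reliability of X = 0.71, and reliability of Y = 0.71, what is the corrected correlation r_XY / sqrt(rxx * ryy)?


r_corrected = rxy / sqrt(rxx * ryy)
= 0.42 / sqrt(0.71 * 0.71)
= 0.42 / sqrt(0.5041)
= 0.42 / 0.71
r_corrected = 0.5915

0.5915


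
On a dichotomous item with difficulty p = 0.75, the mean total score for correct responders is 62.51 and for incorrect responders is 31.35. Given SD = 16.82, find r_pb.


q = 1 - p = 0.25
rpb = ((M1 - M0) / SD) * sqrt(p * q)
rpb = ((62.51 - 31.35) / 16.82) * sqrt(0.75 * 0.25)
rpb = 0.8022

0.8022


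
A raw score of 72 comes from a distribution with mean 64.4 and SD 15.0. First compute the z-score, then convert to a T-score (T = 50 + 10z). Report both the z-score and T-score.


z = (X - mean) / SD = (72 - 64.4) / 15.0
z = 7.6 / 15.0
z = 0.5067
T-score = T = 50 + 10z
Carry z at full precision (z = 7.6 / 15.0) into the conversion:
T-score = 50 + 10 * (7.6 / 15.0) = 50 + 76 / 15.0
T-score = 50 + 5.0667
T-score = 55.0667

55.0667


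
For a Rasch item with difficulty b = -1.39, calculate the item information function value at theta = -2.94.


P = 1/(1+exp(-(-2.94--1.39))) = 0.1751
I = P*(1-P) = 0.1751 * 0.8249
I = 0.1444

0.1444


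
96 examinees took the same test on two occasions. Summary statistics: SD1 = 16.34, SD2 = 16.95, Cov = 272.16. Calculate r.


r = cov(X,Y) / (SD_X * SD_Y)
r = 272.16 / (16.34 * 16.95)
r = 272.16 / 276.963
r = 0.9827

0.9827


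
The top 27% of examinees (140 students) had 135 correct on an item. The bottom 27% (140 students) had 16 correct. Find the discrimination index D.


p_upper = 135/140 = 0.9643
p_lower = 16/140 = 0.1143
D = 0.9643 - 0.1143 = 0.85

0.85


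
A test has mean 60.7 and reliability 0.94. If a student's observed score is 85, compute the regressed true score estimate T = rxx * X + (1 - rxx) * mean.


T_est = rxx * X + (1 - rxx) * mean
T_est = 0.94 * 85 + 0.06 * 60.7
T_est = 79.9 + 3.642
T_est = 83.542

83.542


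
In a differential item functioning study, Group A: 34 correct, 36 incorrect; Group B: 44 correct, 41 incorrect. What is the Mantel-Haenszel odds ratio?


Odds_A = 34/36 = 0.9444
Odds_B = 44/41 = 1.0732
OR = Odds_A / Odds_B = 0.9444 / 1.0732
Exactly, OR = (34 * 41) / (36 * 44) = 1394 / 1584
OR = 0.8801

0.8801


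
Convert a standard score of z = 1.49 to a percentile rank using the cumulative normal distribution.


CDF(z) = 0.5 * (1 + erf(z/sqrt(2)))
erf(1.0536) = 0.8638
CDF = 0.9319
Percentile rank = 0.9319 * 100 = 93.19

93.19


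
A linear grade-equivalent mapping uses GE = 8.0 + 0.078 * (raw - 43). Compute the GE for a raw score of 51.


raw - median = 51 - 43 = 8
slope * diff = 0.078 * 8 = 0.624
GE = 8.0 + 0.624
GE = 8.624

8.624


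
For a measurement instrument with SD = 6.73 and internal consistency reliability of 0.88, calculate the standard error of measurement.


SEM = SD * sqrt(1 - rxx)
SEM = 6.73 * sqrt(1 - 0.88)
SEM = 6.73 * sqrt(0.12) = 6.73 * 0.34641
SEM = 2.3313

2.3313


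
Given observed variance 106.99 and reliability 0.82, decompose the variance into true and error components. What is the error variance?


var_true = rxx * var_obs = 0.82 * 106.99 = 87.7318
var_error = var_obs - var_true
var_error = 106.99 - 87.7318
var_error = 19.2582

19.2582


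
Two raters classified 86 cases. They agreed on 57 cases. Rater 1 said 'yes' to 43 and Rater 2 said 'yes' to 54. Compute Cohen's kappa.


P_o = 57/86 = 0.662791
P_e = (43*54 + 43*32) / 7396 = 0.5
kappa = (P_o - P_e) / (1 - P_e)
kappa = (0.662791 - 0.5) / (1 - 0.5)
kappa = 0.3256

0.3256


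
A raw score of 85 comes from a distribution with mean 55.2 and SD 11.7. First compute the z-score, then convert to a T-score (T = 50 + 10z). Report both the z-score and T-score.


z = (X - mean) / SD = (85 - 55.2) / 11.7
z = 29.8 / 11.7
z = 2.547
T-score = T = 50 + 10z
Carry z at full precision (z = 29.8 / 11.7) into the conversion:
T-score = 50 + 10 * (29.8 / 11.7) = 50 + 298 / 11.7
T-score = 50 + 25.4701
T-score = 75.4701

75.4701


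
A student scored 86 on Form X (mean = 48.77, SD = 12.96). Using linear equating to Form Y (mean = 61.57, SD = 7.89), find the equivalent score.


slope = SD_Y / SD_X = 7.89 / 12.96 ~ 0.6088
intercept = mean_Y - slope * mean_X = 61.57 - (7.89 / 12.96) * 48.77 ~ 31.879
Y = slope * X + intercept. To avoid rounding drift from the rounded slope/intercept, evaluate the equivalent form Y = mean_Y + SD_Y * (X - mean_X) / SD_X at full precision:
Y = 61.57 + 7.89 * (86 - 48.77) / 12.96
Y = 61.57 + 7.89 * 37.23 / 12.96
Y = 61.57 + 293.7447 / 12.96
Y = 61.57 + 22.6655
Y = 84.2355

84.2355


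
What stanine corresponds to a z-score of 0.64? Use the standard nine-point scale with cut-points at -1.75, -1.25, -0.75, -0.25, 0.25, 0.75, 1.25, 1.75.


Stanine boundaries: [-1.75, -1.25, -0.75, -0.25, 0.25, 0.75, 1.25, 1.75]
z = 0.64
Check each boundary:
  z >= -1.75 -> could be stanine 2
  z >= -1.25 -> could be stanine 3
  z >= -0.75 -> could be stanine 4
  z >= -0.25 -> could be stanine 5
  z >= 0.25 -> could be stanine 6
  z < 0.75
  z < 1.25
  z < 1.75
Highest qualifying boundary gives stanine = 6

6


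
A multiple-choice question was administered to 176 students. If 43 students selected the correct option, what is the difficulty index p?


Item difficulty p = number correct / total examinees
p = 43 / 176
p = 0.2443

0.2443


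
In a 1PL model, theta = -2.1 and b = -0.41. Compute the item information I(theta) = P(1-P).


P = 1/(1+exp(-(-2.1--0.41))) = 0.1558
I = P*(1-P) = 0.1558 * 0.8442
I = 0.1315

0.1315


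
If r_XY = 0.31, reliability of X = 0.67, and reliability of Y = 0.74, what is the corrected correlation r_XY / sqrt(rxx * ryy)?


r_corrected = rxy / sqrt(rxx * ryy)
= 0.31 / sqrt(0.67 * 0.74)
= 0.31 / sqrt(0.4958)
= 0.31 / 0.704131
r_corrected = 0.4403

0.4403


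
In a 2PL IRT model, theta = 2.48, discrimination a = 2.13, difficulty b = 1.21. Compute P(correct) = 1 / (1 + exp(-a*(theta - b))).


a*(theta - b) = 2.13 * (2.48 - 1.21) = 2.7051
exp(-2.7051) = 0.0669
P = 1 / (1 + 0.0669)
P = 0.9373

0.9373


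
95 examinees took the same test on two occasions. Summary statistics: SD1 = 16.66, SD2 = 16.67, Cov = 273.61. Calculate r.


r = cov(X,Y) / (SD_X * SD_Y)
r = 273.61 / (16.66 * 16.67)
r = 273.61 / 277.7222
r = 0.9852

0.9852


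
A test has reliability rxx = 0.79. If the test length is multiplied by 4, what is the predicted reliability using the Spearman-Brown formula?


r_new = (n * rxx) / (1 + (n-1) * rxx)
r_new = (4 * 0.79) / (1 + 3 * 0.79)
r_new = 3.16 / 3.37
r_new = 0.9377

0.9377


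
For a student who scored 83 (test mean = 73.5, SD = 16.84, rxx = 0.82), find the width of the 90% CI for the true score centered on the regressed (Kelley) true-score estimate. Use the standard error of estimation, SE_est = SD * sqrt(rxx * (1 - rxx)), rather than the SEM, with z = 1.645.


True score estimate = 0.82*83 + 0.18*73.5 = 81.29
SE_est = SD * sqrt(rxx * (1 - rxx)) = 16.84 * sqrt(0.82 * 0.18) = 16.84 * sqrt(0.1476) = 6.469717
CI = T_est +/- z * SE_est, so width = 2 * z * SE_est = 2 * 1.645 * 6.469717
Width = 21.2854

21.2854


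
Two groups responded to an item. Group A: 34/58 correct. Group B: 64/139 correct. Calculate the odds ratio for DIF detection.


Odds_A = 34/24 = 1.4167
Odds_B = 64/75 = 0.8533
OR = Odds_A / Odds_B = 1.4167 / 0.8533
Exactly, OR = (34 * 75) / (24 * 64) = 2550 / 1536
OR = 1.6602

1.6602


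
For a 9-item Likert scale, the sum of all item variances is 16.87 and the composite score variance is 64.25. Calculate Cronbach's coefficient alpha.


alpha = (k/(k-1)) * (1 - sum(si^2)/s_total^2)
= (9/8) * (1 - 16.87/64.25)
alpha = 0.8296

0.8296


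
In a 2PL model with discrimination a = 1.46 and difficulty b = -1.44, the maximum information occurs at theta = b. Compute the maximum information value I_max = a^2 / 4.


For 2PL, max info at theta = b = -1.44
I_max = a^2 / 4 = 1.46^2 / 4
= 2.1316 / 4
I_max = 0.5329

0.5329


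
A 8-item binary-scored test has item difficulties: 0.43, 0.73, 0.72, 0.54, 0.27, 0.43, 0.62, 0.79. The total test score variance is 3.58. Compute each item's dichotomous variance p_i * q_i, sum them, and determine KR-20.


For each item, compute p_i * q_i:
  Item 1: 0.43 * 0.57 = 0.2451
  Item 2: 0.73 * 0.27 = 0.1971
  Item 3: 0.72 * 0.28 = 0.2016
  Item 4: 0.54 * 0.46 = 0.2484
  Item 5: 0.27 * 0.73 = 0.1971
  Item 6: 0.43 * 0.57 = 0.2451
  Item 7: 0.62 * 0.38 = 0.2356
  Item 8: 0.79 * 0.21 = 0.1659
Sum(p_i * q_i) = 0.2451 + 0.1971 + 0.2016 + 0.2484 + 0.1971 + 0.2451 + 0.2356 + 0.1659 = 1.7359
KR-20 = (k/(k-1)) * (1 - Sum(p_i*q_i) / Var_total)
= (8/7) * (1 - 1.7359/3.58)
= 1.1429 * 0.5151
KR-20 = 0.5887

0.5887


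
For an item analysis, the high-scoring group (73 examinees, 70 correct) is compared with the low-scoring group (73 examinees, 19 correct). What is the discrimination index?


p_upper = 70/73 = 0.9589
p_lower = 19/73 = 0.2603
D = 0.9589 - 0.2603 = 0.6986

0.6986


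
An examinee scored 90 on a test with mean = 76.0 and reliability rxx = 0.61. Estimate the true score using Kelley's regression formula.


T_est = rxx * X + (1 - rxx) * mean
T_est = 0.61 * 90 + 0.39 * 76.0
T_est = 54.9 + 29.64
T_est = 84.54

84.54


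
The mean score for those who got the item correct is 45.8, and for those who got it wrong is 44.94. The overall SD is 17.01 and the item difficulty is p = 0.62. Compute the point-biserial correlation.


q = 1 - p = 0.38
rpb = ((M1 - M0) / SD) * sqrt(p * q)
rpb = ((45.8 - 44.94) / 17.01) * sqrt(0.62 * 0.38)
rpb = 0.0245

0.0245


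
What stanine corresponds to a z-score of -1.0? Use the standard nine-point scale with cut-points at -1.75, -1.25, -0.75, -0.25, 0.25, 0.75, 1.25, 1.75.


Stanine boundaries: [-1.75, -1.25, -0.75, -0.25, 0.25, 0.75, 1.25, 1.75]
z = -1.0
Check each boundary:
  z >= -1.75 -> could be stanine 2
  z >= -1.25 -> could be stanine 3
  z < -0.75
  z < -0.25
  z < 0.25
  z < 0.75
  z < 1.25
  z < 1.75
Highest qualifying boundary gives stanine = 3

3


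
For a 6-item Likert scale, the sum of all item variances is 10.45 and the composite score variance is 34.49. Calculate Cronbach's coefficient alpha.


alpha = (k/(k-1)) * (1 - sum(si^2)/s_total^2)
= (6/5) * (1 - 10.45/34.49)
alpha = 0.8364

0.8364


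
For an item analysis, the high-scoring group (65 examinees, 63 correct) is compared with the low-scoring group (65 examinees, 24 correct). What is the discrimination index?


p_upper = 63/65 = 0.9692
p_lower = 24/65 = 0.3692
D = 0.9692 - 0.3692 = 0.6

0.6


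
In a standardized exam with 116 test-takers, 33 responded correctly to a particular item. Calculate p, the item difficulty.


Item difficulty p = number correct / total examinees
p = 33 / 116
p = 0.2845

0.2845


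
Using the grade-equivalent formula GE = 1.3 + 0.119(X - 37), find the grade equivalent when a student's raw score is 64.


raw - median = 64 - 37 = 27
slope * diff = 0.119 * 27 = 3.213
GE = 1.3 + 3.213
GE = 4.513

4.513


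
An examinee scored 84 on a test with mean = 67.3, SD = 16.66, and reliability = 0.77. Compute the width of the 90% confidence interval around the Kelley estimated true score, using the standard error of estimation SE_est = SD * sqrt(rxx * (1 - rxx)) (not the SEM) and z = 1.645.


True score estimate = 0.77*84 + 0.23*67.3 = 80.159
SE_est = SD * sqrt(rxx * (1 - rxx)) = 16.66 * sqrt(0.77 * 0.23) = 16.66 * sqrt(0.1771) = 7.01107
CI = T_est +/- z * SE_est, so width = 2 * z * SE_est = 2 * 1.645 * 7.01107
Width = 23.0664

23.0664


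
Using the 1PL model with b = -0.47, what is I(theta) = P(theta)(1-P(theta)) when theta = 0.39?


P = 1/(1+exp(-(0.39--0.47))) = 0.7027
I = P*(1-P) = 0.7027 * 0.2973
I = 0.2089

0.2089


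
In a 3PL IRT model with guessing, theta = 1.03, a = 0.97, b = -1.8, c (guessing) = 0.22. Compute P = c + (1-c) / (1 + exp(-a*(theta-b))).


logit = 0.97*(1.03 - -1.8) = 2.7451
P* = 1/(1 + exp(-2.7451)) = 0.9396
P = 0.22 + (1 - 0.22) * 0.9396
P = 0.9529

0.9529


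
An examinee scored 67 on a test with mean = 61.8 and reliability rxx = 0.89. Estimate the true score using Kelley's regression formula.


T_est = rxx * X + (1 - rxx) * mean
T_est = 0.89 * 67 + 0.11 * 61.8
T_est = 59.63 + 6.798
T_est = 66.428

66.428


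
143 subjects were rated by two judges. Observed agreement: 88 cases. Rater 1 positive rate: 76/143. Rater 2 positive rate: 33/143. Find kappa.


P_o = 88/143 = 0.615385
P_e = (76*33 + 67*110) / 20449 = 0.483055
kappa = (P_o - P_e) / (1 - P_e)
kappa = (0.615385 - 0.483055) / (1 - 0.483055)
kappa = 0.256

0.256


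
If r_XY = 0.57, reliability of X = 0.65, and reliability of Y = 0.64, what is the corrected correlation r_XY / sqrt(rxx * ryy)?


r_corrected = rxy / sqrt(rxx * ryy)
= 0.57 / sqrt(0.65 * 0.64)
= 0.57 / sqrt(0.416)
= 0.57 / 0.644981
r_corrected = 0.8837

0.8837


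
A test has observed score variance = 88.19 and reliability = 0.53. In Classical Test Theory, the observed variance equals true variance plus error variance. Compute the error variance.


var_true = rxx * var_obs = 0.53 * 88.19 = 46.7407
var_error = var_obs - var_true
var_error = 88.19 - 46.7407
var_error = 41.4493

41.4493


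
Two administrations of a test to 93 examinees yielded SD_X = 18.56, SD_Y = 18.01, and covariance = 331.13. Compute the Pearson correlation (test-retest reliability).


r = cov(X,Y) / (SD_X * SD_Y)
r = 331.13 / (18.56 * 18.01)
r = 331.13 / 334.2656
r = 0.9906

0.9906


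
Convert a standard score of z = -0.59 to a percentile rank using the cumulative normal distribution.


CDF(z) = 0.5 * (1 + erf(z/sqrt(2)))
erf(-0.4172) = -0.4448
CDF = 0.2776
Percentile rank = 0.2776 * 100 = 27.76

27.76


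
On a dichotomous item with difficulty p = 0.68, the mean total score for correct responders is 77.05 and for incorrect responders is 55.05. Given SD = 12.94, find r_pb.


q = 1 - p = 0.32
rpb = ((M1 - M0) / SD) * sqrt(p * q)
rpb = ((77.05 - 55.05) / 12.94) * sqrt(0.68 * 0.32)
rpb = 0.7931

0.7931


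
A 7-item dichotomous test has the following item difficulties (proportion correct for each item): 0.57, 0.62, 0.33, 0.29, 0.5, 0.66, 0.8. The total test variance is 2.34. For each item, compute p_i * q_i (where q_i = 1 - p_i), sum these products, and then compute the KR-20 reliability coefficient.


For each item, compute p_i * q_i:
  Item 1: 0.57 * 0.43 = 0.2451
  Item 2: 0.62 * 0.38 = 0.2356
  Item 3: 0.33 * 0.67 = 0.2211
  Item 4: 0.29 * 0.71 = 0.2059
  Item 5: 0.5 * 0.5 = 0.25
  Item 6: 0.66 * 0.34 = 0.2244
  Item 7: 0.8 * 0.2 = 0.16
Sum(p_i * q_i) = 0.2451 + 0.2356 + 0.2211 + 0.2059 + 0.25 + 0.2244 + 0.16 = 1.5421
KR-20 = (k/(k-1)) * (1 - Sum(p_i*q_i) / Var_total)
= (7/6) * (1 - 1.5421/2.34)
= 1.1667 * 0.341
KR-20 = 0.3978

0.3978


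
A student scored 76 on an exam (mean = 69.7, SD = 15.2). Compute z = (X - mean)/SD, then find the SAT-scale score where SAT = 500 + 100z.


z = (X - mean) / SD = (76 - 69.7) / 15.2
z = 6.3 / 15.2
z = 0.4145
SAT-scale = SAT = 500 + 100z
Carry z at full precision (z = 6.3 / 15.2) into the conversion:
SAT-scale = 500 + 100 * (6.3 / 15.2) = 500 + 630 / 15.2
SAT-scale = 500 + 41.4474
SAT-scale = 541.4474

541.4474


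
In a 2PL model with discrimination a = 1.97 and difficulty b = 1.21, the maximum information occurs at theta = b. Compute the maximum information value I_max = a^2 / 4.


For 2PL, max info at theta = b = 1.21
I_max = a^2 / 4 = 1.97^2 / 4
= 3.8809 / 4
I_max = 0.9702

0.9702


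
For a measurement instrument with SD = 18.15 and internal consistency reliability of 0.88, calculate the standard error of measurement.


SEM = SD * sqrt(1 - rxx)
SEM = 18.15 * sqrt(1 - 0.88)
SEM = 18.15 * sqrt(0.12) = 18.15 * 0.34641
SEM = 6.2873

6.2873


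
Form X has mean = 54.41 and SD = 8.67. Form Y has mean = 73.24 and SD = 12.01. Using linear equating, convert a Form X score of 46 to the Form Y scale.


slope = SD_Y / SD_X = 12.01 / 8.67 ~ 1.3852
intercept = mean_Y - slope * mean_X = 73.24 - (12.01 / 8.67) * 54.41 ~ -2.1307
Y = slope * X + intercept. To avoid rounding drift from the rounded slope/intercept, evaluate the equivalent form Y = mean_Y + SD_Y * (X - mean_X) / SD_X at full precision:
Y = 73.24 + 12.01 * (46 - 54.41) / 8.67
Y = 73.24 - 12.01 * 8.41 / 8.67
Y = 73.24 - 101.0041 / 8.67
Y = 73.24 - 11.6498
Y = 61.5902

61.5902


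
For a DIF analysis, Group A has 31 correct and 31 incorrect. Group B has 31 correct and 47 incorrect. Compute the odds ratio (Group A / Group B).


Odds_A = 31/31 = 1.0
Odds_B = 31/47 = 0.6596
OR = Odds_A / Odds_B = 1.0 / 0.6596
Exactly, OR = (31 * 47) / (31 * 31) = 1457 / 961
OR = 1.5161

1.5161


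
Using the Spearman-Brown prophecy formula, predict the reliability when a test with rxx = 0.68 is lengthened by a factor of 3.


r_new = (n * rxx) / (1 + (n-1) * rxx)
r_new = (3 * 0.68) / (1 + 2 * 0.68)
r_new = 2.04 / 2.36
r_new = 0.8644

0.8644


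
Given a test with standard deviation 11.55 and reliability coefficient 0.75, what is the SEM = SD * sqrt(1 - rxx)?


SEM = SD * sqrt(1 - rxx)
SEM = 11.55 * sqrt(1 - 0.75)
SEM = 11.55 * sqrt(0.25) = 11.55 * 0.5
SEM = 5.775

5.775


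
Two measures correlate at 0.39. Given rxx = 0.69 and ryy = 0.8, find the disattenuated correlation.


r_corrected = rxy / sqrt(rxx * ryy)
= 0.39 / sqrt(0.69 * 0.8)
= 0.39 / sqrt(0.552)
= 0.39 / 0.742967
r_corrected = 0.5249

0.5249


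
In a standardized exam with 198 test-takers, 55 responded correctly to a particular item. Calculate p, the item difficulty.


Item difficulty p = number correct / total examinees
p = 55 / 198
p = 0.2778

0.2778


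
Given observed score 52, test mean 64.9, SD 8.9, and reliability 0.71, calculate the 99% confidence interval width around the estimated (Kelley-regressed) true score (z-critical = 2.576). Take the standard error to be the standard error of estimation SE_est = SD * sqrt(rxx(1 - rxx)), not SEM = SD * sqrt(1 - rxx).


True score estimate = 0.71*52 + 0.29*64.9 = 55.741
SE_est = SD * sqrt(rxx * (1 - rxx)) = 8.9 * sqrt(0.71 * 0.29) = 8.9 * sqrt(0.2059) = 4.038482
CI = T_est +/- z * SE_est, so width = 2 * z * SE_est = 2 * 2.576 * 4.038482
Width = 20.8063

20.8063


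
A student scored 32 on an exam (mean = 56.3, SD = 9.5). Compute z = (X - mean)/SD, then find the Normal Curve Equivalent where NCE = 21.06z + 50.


z = (X - mean) / SD = (32 - 56.3) / 9.5
z = -24.3 / 9.5
z = -2.5579
NCE = NCE = 21.06z + 50
Carry z at full precision (z = -24.3 / 9.5) into the conversion:
NCE = 21.06 * (-24.3 / 9.5) + 50 = -511.758 / 9.5 + 50
NCE = -53.8693 + 50
NCE = -3.8693

-3.8693


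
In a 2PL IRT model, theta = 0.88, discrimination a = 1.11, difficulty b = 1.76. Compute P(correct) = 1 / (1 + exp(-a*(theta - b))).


a*(theta - b) = 1.11 * (0.88 - 1.76) = -0.9768
exp(--0.9768) = 2.6559
P = 1 / (1 + 2.6559)
P = 0.2735

0.2735


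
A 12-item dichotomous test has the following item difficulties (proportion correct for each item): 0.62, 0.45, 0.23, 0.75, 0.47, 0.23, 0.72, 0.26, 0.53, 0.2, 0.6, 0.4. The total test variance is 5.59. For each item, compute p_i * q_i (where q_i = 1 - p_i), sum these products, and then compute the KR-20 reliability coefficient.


For each item, compute p_i * q_i:
  Item 1: 0.62 * 0.38 = 0.2356
  Item 2: 0.45 * 0.55 = 0.2475
  Item 3: 0.23 * 0.77 = 0.1771
  Item 4: 0.75 * 0.25 = 0.1875
  Item 5: 0.47 * 0.53 = 0.2491
  Item 6: 0.23 * 0.77 = 0.1771
  Item 7: 0.72 * 0.28 = 0.2016
  Item 8: 0.26 * 0.74 = 0.1924
  Item 9: 0.53 * 0.47 = 0.2491
  Item 10: 0.2 * 0.8 = 0.16
  Item 11: 0.6 * 0.4 = 0.24
  Item 12: 0.4 * 0.6 = 0.24
Sum(p_i * q_i) = 0.2356 + 0.2475 + 0.1771 + 0.1875 + 0.2491 + 0.1771 + 0.2016 + 0.1924 + 0.2491 + 0.16 + 0.24 + 0.24 = 2.557
KR-20 = (k/(k-1)) * (1 - Sum(p_i*q_i) / Var_total)
= (12/11) * (1 - 2.557/5.59)
= 1.0909 * 0.5426
KR-20 = 0.5919

0.5919


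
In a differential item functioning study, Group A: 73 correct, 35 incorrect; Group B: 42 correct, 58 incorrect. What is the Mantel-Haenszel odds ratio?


Odds_A = 73/35 = 2.0857
Odds_B = 42/58 = 0.7241
OR = Odds_A / Odds_B = 2.0857 / 0.7241
Exactly, OR = (73 * 58) / (35 * 42) = 4234 / 1470
OR = 2.8803

2.8803


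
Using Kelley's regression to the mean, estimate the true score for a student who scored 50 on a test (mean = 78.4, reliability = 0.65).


T_est = rxx * X + (1 - rxx) * mean
T_est = 0.65 * 50 + 0.35 * 78.4
T_est = 32.5 + 27.44
T_est = 59.94

59.94


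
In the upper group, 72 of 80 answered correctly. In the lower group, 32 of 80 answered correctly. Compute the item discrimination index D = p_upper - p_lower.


p_upper = 72/80 = 0.9
p_lower = 32/80 = 0.4
D = 0.9 - 0.4 = 0.5

0.5


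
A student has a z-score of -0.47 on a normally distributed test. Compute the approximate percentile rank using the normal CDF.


CDF(z) = 0.5 * (1 + erf(z/sqrt(2)))
erf(-0.3323) = -0.3616
CDF = 0.3192
Percentile rank = 0.3192 * 100 = 31.92

31.92


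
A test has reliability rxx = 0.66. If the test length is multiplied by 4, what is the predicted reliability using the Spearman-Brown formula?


r_new = (n * rxx) / (1 + (n-1) * rxx)
r_new = (4 * 0.66) / (1 + 3 * 0.66)
r_new = 2.64 / 2.98
r_new = 0.8859

0.8859


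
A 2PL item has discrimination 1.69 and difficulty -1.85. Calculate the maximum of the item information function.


For 2PL, max info at theta = b = -1.85
I_max = a^2 / 4 = 1.69^2 / 4
= 2.8561 / 4
I_max = 0.714

0.714


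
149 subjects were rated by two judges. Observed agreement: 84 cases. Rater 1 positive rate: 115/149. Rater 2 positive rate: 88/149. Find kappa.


P_o = 84/149 = 0.563758
P_e = (115*88 + 34*61) / 22201 = 0.549255
kappa = (P_o - P_e) / (1 - P_e)
kappa = (0.563758 - 0.549255) / (1 - 0.549255)
kappa = 0.0322

0.0322


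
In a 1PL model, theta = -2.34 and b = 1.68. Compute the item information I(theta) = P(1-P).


P = 1/(1+exp(-(-2.34-1.68))) = 0.0176
I = P*(1-P) = 0.0176 * 0.9824
I = 0.0173

0.0173


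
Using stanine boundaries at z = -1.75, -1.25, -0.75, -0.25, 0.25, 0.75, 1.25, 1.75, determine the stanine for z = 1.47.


Stanine boundaries: [-1.75, -1.25, -0.75, -0.25, 0.25, 0.75, 1.25, 1.75]
z = 1.47
Check each boundary:
  z >= -1.75 -> could be stanine 2
  z >= -1.25 -> could be stanine 3
  z >= -0.75 -> could be stanine 4
  z >= -0.25 -> could be stanine 5
  z >= 0.25 -> could be stanine 6
  z >= 0.75 -> could be stanine 7
  z >= 1.25 -> could be stanine 8
  z < 1.75
Highest qualifying boundary gives stanine = 8

8


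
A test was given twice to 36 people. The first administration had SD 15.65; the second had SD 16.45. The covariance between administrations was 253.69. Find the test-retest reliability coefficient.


r = cov(X,Y) / (SD_X * SD_Y)
r = 253.69 / (15.65 * 16.45)
r = 253.69 / 257.4425
r = 0.9854

0.9854


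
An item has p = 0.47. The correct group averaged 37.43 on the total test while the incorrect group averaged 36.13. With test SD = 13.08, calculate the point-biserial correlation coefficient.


q = 1 - p = 0.53
rpb = ((M1 - M0) / SD) * sqrt(p * q)
rpb = ((37.43 - 36.13) / 13.08) * sqrt(0.47 * 0.53)
rpb = 0.0496

0.0496


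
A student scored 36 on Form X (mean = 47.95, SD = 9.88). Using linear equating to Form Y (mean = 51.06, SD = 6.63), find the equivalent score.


slope = SD_Y / SD_X = 6.63 / 9.88 ~ 0.6711
intercept = mean_Y - slope * mean_X = 51.06 - (6.63 / 9.88) * 47.95 ~ 18.883
Y = slope * X + intercept. To avoid rounding drift from the rounded slope/intercept, evaluate the equivalent form Y = mean_Y + SD_Y * (X - mean_X) / SD_X at full precision:
Y = 51.06 + 6.63 * (36 - 47.95) / 9.88
Y = 51.06 - 6.63 * 11.95 / 9.88
Y = 51.06 - 79.2285 / 9.88
Y = 51.06 - 8.0191
Y = 43.0409

43.0409


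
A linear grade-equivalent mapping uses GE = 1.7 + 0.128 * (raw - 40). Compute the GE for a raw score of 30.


raw - median = 30 - 40 = -10
slope * diff = 0.128 * -10 = -1.28
GE = 1.7 + -1.28
GE = 0.42

0.42


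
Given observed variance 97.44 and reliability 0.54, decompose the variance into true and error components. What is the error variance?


var_true = rxx * var_obs = 0.54 * 97.44 = 52.6176
var_error = var_obs - var_true
var_error = 97.44 - 52.6176
var_error = 44.8224

44.8224


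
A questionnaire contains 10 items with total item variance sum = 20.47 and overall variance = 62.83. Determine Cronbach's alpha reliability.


alpha = (k/(k-1)) * (1 - sum(si^2)/s_total^2)
= (10/9) * (1 - 20.47/62.83)
alpha = 0.7491

0.7491


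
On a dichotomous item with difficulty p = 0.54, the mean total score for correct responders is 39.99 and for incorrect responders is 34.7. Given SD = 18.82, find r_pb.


q = 1 - p = 0.46
rpb = ((M1 - M0) / SD) * sqrt(p * q)
rpb = ((39.99 - 34.7) / 18.82) * sqrt(0.54 * 0.46)
rpb = 0.1401

0.1401


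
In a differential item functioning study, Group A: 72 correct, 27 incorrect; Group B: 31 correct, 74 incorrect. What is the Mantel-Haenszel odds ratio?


Odds_A = 72/27 = 2.6667
Odds_B = 31/74 = 0.4189
OR = Odds_A / Odds_B = 2.6667 / 0.4189
Exactly, OR = (72 * 74) / (27 * 31) = 5328 / 837
OR = 6.3656

6.3656


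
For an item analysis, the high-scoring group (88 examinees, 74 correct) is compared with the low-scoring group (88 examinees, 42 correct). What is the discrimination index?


p_upper = 74/88 = 0.8409
p_lower = 42/88 = 0.4773
D = 0.8409 - 0.4773 = 0.3636

0.3636


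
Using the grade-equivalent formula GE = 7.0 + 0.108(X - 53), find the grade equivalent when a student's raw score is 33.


raw - median = 33 - 53 = -20
slope * diff = 0.108 * -20 = -2.16
GE = 7.0 + -2.16
GE = 4.84

4.84


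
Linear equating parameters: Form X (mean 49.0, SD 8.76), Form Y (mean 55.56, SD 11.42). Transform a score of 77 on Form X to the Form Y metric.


slope = SD_Y / SD_X = 11.42 / 8.76 ~ 1.3037
intercept = mean_Y - slope * mean_X = 55.56 - (11.42 / 8.76) * 49.0 ~ -8.319
Y = slope * X + intercept. To avoid rounding drift from the rounded slope/intercept, evaluate the equivalent form Y = mean_Y + SD_Y * (X - mean_X) / SD_X at full precision:
Y = 55.56 + 11.42 * (77 - 49.0) / 8.76
Y = 55.56 + 11.42 * 28.0 / 8.76
Y = 55.56 + 319.76 / 8.76
Y = 55.56 + 36.5023
Y = 92.0623

92.0623


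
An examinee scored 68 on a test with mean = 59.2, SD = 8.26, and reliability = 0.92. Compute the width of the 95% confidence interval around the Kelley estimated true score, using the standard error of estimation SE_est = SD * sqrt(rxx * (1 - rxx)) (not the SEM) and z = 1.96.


True score estimate = 0.92*68 + 0.08*59.2 = 67.296
SE_est = SD * sqrt(rxx * (1 - rxx)) = 8.26 * sqrt(0.92 * 0.08) = 8.26 * sqrt(0.0736) = 2.240882
CI = T_est +/- z * SE_est, so width = 2 * z * SE_est = 2 * 1.96 * 2.240882
Width = 8.7843

8.7843


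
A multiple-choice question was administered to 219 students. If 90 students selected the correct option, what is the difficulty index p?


Item difficulty p = number correct / total examinees
p = 90 / 219
p = 0.411

0.411


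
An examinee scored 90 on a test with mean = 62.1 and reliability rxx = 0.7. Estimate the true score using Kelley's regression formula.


T_est = rxx * X + (1 - rxx) * mean
T_est = 0.7 * 90 + 0.3 * 62.1
T_est = 63.0 + 18.63
T_est = 81.63

81.63


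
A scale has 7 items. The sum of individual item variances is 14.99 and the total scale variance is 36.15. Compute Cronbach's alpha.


alpha = (k/(k-1)) * (1 - sum(si^2)/s_total^2)
= (7/6) * (1 - 14.99/36.15)
alpha = 0.6829

0.6829


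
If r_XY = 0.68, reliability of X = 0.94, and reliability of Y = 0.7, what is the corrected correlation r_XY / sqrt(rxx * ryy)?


r_corrected = rxy / sqrt(rxx * ryy)
= 0.68 / sqrt(0.94 * 0.7)
= 0.68 / sqrt(0.658)
= 0.68 / 0.811172
r_corrected = 0.8383

0.8383


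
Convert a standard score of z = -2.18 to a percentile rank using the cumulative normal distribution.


CDF(z) = 0.5 * (1 + erf(z/sqrt(2)))
erf(-1.5415) = -0.9707
CDF = 0.0146
Percentile rank = 0.0146 * 100 = 1.46

1.46


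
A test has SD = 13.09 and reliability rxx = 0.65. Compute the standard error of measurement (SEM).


SEM = SD * sqrt(1 - rxx)
SEM = 13.09 * sqrt(1 - 0.65)
SEM = 13.09 * sqrt(0.35) = 13.09 * 0.591608
SEM = 7.7441

7.7441


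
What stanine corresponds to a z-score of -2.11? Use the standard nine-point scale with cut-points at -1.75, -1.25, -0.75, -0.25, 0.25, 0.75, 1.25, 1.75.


Stanine boundaries: [-1.75, -1.25, -0.75, -0.25, 0.25, 0.75, 1.25, 1.75]
z = -2.11
Check each boundary:
  z < -1.75
  z < -1.25
  z < -0.75
  z < -0.25
  z < 0.25
  z < 0.75
  z < 1.25
  z < 1.75
Highest qualifying boundary gives stanine = 1

1


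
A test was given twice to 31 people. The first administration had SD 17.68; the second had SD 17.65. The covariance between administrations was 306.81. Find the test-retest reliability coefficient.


r = cov(X,Y) / (SD_X * SD_Y)
r = 306.81 / (17.68 * 17.65)
r = 306.81 / 312.052
r = 0.9832

0.9832


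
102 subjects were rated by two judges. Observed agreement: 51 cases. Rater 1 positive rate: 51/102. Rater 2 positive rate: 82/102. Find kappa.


P_o = 51/102 = 0.5
P_e = (51*82 + 51*20) / 10404 = 0.5
kappa = (P_o - P_e) / (1 - P_e)
kappa = (0.5 - 0.5) / (1 - 0.5)
kappa = 0.0

0.0


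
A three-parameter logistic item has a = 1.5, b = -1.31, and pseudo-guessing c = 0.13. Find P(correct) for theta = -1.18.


logit = 1.5*(-1.18 - -1.31) = 0.195
P* = 1/(1 + exp(-0.195)) = 0.5486
P = 0.13 + (1 - 0.13) * 0.5486
P = 0.6073

0.6073


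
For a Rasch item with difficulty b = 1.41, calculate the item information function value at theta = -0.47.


P = 1/(1+exp(-(-0.47-1.41))) = 0.1324
I = P*(1-P) = 0.1324 * 0.8676
I = 0.1149

0.1149


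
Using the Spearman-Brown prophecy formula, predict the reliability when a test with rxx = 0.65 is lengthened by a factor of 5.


r_new = (n * rxx) / (1 + (n-1) * rxx)
r_new = (5 * 0.65) / (1 + 4 * 0.65)
r_new = 3.25 / 3.6
r_new = 0.9028

0.9028


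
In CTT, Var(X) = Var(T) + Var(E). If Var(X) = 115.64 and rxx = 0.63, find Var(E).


var_true = rxx * var_obs = 0.63 * 115.64 = 72.8532
var_error = var_obs - var_true
var_error = 115.64 - 72.8532
var_error = 42.7868

42.7868


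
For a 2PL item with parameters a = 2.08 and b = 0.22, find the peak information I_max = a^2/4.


For 2PL, max info at theta = b = 0.22
I_max = a^2 / 4 = 2.08^2 / 4
= 4.3264 / 4
I_max = 1.0816

1.0816


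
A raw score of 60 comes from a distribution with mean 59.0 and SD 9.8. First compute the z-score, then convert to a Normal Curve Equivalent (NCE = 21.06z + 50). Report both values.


z = (X - mean) / SD = (60 - 59.0) / 9.8
z = 1.0 / 9.8
z = 0.102
NCE = NCE = 21.06z + 50
Carry z at full precision (z = 1.0 / 9.8) into the conversion:
NCE = 21.06 * (1.0 / 9.8) + 50 = 21.06 / 9.8 + 50
NCE = 2.149 + 50
NCE = 52.149

52.149


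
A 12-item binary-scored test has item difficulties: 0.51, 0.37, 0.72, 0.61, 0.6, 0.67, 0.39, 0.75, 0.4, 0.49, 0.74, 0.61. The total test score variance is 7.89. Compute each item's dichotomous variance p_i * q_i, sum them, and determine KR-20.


For each item, compute p_i * q_i:
  Item 1: 0.51 * 0.49 = 0.2499
  Item 2: 0.37 * 0.63 = 0.2331
  Item 3: 0.72 * 0.28 = 0.2016
  Item 4: 0.61 * 0.39 = 0.2379
  Item 5: 0.6 * 0.4 = 0.24
  Item 6: 0.67 * 0.33 = 0.2211
  Item 7: 0.39 * 0.61 = 0.2379
  Item 8: 0.75 * 0.25 = 0.1875
  Item 9: 0.4 * 0.6 = 0.24
  Item 10: 0.49 * 0.51 = 0.2499
  Item 11: 0.74 * 0.26 = 0.1924
  Item 12: 0.61 * 0.39 = 0.2379
Sum(p_i * q_i) = 0.2499 + 0.2331 + 0.2016 + 0.2379 + 0.24 + 0.2211 + 0.2379 + 0.1875 + 0.24 + 0.2499 + 0.1924 + 0.2379 = 2.7292
KR-20 = (k/(k-1)) * (1 - Sum(p_i*q_i) / Var_total)
= (12/11) * (1 - 2.7292/7.89)
= 1.0909 * 0.6541
KR-20 = 0.7136

0.7136
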